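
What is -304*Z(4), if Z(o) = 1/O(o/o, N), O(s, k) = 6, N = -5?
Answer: -152/3 ≈ -50.667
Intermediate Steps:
Z(o) = 1/6
-304*Z(4) = -304*1/6 = -152/3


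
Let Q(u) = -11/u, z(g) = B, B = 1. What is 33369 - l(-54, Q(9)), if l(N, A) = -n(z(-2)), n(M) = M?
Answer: 33370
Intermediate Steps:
z(g) = 1
l(N, A) = -1 (l(N, A) = -1*1 = -1)
33369 - l(-54, Q(9)) = 33369 - 1*(-1) = 33369 + 1 = 33370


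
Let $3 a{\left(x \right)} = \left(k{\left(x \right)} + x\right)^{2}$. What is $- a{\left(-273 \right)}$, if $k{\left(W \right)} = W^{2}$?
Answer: $-1837984512$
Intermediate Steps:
$a{\left(x \right)} = \frac{\left(x + x^{2}\right)^{2}}{3}$ ($a{\left(x \right)} = \frac{\left(x^{2} + x\right)^{2}}{3} = \frac{\left(x + x^{2}\right)^{2}}{3}$)
$- a{\left(-273 \right)} = - \frac{\left(-273\right)^{2} \left(1 - 273\right)^{2}}{3} = - \frac{74529 \left(-272\right)^{2}}{3} = - \frac{74529 \cdot 73984}{3} = \left(-1\right) 1837984512 = -1837984512$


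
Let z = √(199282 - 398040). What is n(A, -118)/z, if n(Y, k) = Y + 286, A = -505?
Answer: 219*I*√198758/198758 ≈ 0.49123*I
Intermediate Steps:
z = I*√198758 (z = √(-198758) = I*√198758 ≈ 445.82*I)
n(Y, k) = 286 + Y
n(A, -118)/z = (286 - 505)/((I*√198758)) = -(-219)*I*√198758/198758 = 219*I*√198758/198758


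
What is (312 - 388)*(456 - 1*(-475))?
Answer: -70756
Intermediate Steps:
(312 - 388)*(456 - 1*(-475)) = -76*(456 + 475) = -76*931 = -70756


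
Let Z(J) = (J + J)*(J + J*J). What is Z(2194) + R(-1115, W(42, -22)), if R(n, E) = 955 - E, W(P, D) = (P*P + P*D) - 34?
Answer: 21131862189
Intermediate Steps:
Z(J) = 2*J*(J + J²) (Z(J) = (2*J)*(J + J²) = 2*J*(J + J²))
W(P, D) = -34 + P² + D*P (W(P, D) = (P² + D*P) - 34 = -34 + P² + D*P)
Z(2194) + R(-1115, W(42, -22)) = 2*2194²*(1 + 2194) + (955 - (-34 + 42² - 22*42)) = 2*4813636*2195 + (955 - (-34 + 1764 - 924)) = 21131862040 + (955 - 1*806) = 21131862040 + (955 - 806) = 21131862040 + 149 = 21131862189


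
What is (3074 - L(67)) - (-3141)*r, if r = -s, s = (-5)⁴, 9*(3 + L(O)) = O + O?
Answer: -17640566/9 ≈ -1.9601e+6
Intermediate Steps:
L(O) = -3 + 2*O/9 (L(O) = -3 + (O + O)/9 = -3 + (2*O)/9 = -3 + 2*O/9)
s = 625
r = -625 (r = -1*625 = -625)
(3074 - L(67)) - (-3141)*r = (3074 - (-3 + (2/9)*67)) - (-3141)*(-625) = (3074 - (-3 + 134/9)) - 1*1963125 = (3074 - 1*107/9) - 1963125 = (3074 - 107/9) - 1963125 = 27559/9 - 1963125 = -17640566/9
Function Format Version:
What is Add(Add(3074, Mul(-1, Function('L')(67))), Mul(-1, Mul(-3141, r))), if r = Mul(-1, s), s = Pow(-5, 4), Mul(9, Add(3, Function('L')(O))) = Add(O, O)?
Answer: Rational(-17640566, 9) ≈ -1.9601e+6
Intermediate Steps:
Function('L')(O) = Add(-3, Mul(Rational(2, 9), O)) (Function('L')(O) = Add(-3, Mul(Rational(1, 9), Add(O, O))) = Add(-3, Mul(Rational(1, 9), Mul(2, O))) = Add(-3, Mul(Rational(2, 9), O)))
s = 625
r = -625 (r = Mul(-1, 625) = -625)
Add(Add(3074, Mul(-1, Function('L')(67))), Mul(-1, Mul(-3141, r))) = Add(Add(3074, Mul(-1, Add(-3, Mul(Rational(2, 9), 67)))), Mul(-1, Mul(-3141, -625))) = Add(Add(3074, Mul(-1, Add(-3, Rational(134, 9)))), Mul(-1, 1963125)) = Add(Add(3074, Mul(-1, Rational(107, 9))), -1963125) = Add(Add(3074, Rational(-107, 9)), -1963125) = Add(Rational(27559, 9), -1963125) = Rational(-17640566, 9)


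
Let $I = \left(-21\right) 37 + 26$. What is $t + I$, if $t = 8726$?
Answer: $7975$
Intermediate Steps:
$I = -751$ ($I = -777 + 26 = -751$)
$t + I = 8726 - 751 = 7975$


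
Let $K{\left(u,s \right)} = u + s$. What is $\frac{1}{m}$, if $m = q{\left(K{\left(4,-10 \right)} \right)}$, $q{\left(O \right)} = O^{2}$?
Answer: $\frac{1}{36} \approx 0.027778$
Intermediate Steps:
$K{\left(u,s \right)} = s + u$
$m = 36$ ($m = \left(-10 + 4\right)^{2} = \left(-6\right)^{2} = 36$)
$\frac{1}{m} = \frac{1}{36}$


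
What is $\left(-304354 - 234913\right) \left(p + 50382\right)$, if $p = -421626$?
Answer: $200199638148$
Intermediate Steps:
$\left(-304354 - 234913\right) \left(p + 50382\right) = \left(-304354 - 234913\right) \left(-421626 + 50382\right) = \left(-539267\right) \left(-371244\right) = 200199638148$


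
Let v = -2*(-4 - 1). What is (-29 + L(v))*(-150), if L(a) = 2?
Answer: 4050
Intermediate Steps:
v = 10 (v = -2*(-5) = 10)
(-29 + L(v))*(-150) = (-29 + 2)*(-150) = -27*(-150) = 4050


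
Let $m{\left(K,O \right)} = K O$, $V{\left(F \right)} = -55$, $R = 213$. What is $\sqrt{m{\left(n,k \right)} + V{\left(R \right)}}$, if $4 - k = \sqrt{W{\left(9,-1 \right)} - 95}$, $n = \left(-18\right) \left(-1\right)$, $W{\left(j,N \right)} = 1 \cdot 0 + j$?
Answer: $\sqrt{17 - 18 i \sqrt{86}} \approx 9.6122 - 8.683 i$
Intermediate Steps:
$W{\left(j,N \right)} = j$ ($W{\left(j,N \right)} = 0 + j = j$)
$n = 18$
$k = 4 - i \sqrt{86}$ ($k = 4 - \sqrt{9 - 95} = 4 - \sqrt{-86} = 4 - i \sqrt{86} \approx 4.0 - 9.2736 i$)
$\sqrt{m{\left(n,k \right)} + V{\left(R \right)}} = \sqrt{18 \left(4 - i \sqrt{86}\right) - 55} = \sqrt{\left(72 - 18 i \sqrt{86}\right) - 55} = \sqrt{17 - 18 i \sqrt{86}}$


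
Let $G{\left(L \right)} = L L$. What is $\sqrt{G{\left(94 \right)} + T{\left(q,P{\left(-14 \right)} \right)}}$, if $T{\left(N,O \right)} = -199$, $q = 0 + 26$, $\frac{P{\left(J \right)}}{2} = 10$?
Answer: $\sqrt{8637} \approx 92.935$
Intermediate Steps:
$G{\left(L \right)} = L^{2}$
$P{\left(J \right)} = 20$ ($P{\left(J \right)} = 2 \cdot 10 = 20$)
$q = 26$
$\sqrt{G{\left(94 \right)} + T{\left(q,P{\left(-14 \right)} \right)}} = \sqrt{94^{2} - 199} = \sqrt{8836 - 199} = \sqrt{8637}$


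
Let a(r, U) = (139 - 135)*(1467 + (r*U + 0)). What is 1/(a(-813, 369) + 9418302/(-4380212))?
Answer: -2190106/2615254085871 ≈ -8.3744e-7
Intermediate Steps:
a(r, U) = 5868 + 4*U*r (a(r, U) = 4*(1467 + (U*r + 0)) = 4*(1467 + U*r) = 5868 + 4*U*r)
1/(a(-813, 369) + 9418302/(-4380212)) = 1/((5868 + 4*369*(-813)) + 9418302/(-4380212)) = 1/((5868 - 1199988) + 9418302*(-1/4380212)) = 1/(-1194120 - 4709151/2190106) = 1/(-2615254085871/2190106) = -2190106/2615254085871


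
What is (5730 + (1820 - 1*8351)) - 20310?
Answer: -21111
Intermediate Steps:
(5730 + (1820 - 1*8351)) - 20310 = (5730 + (1820 - 8351)) - 20310 = (5730 - 6531) - 20310 = -801 - 20310 = -21111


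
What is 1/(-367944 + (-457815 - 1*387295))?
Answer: -1/1213054 ≈ -8.2437e-7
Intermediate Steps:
1/(-367944 + (-457815 - 1*387295)) = 1/(-367944 + (-457815 - 387295)) = 1/(-367944 - 845110) = 1/(-1213054) = -1/1213054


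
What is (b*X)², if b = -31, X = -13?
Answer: 162409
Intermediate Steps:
(b*X)² = (-31*(-13))² = 403² = 162409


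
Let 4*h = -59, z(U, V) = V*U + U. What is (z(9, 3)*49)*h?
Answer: -26019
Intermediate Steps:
z(U, V) = U + U*V (z(U, V) = U*V + U = U + U*V)
h = -59/4 (h = (1/4)*(-59) = -59/4 ≈ -14.750)
(z(9, 3)*49)*h = ((9*(1 + 3))*49)*(-59/4) = ((9*4)*49)*(-59/4) = (36*49)*(-59/4) = 1764*(-59/4) = -26019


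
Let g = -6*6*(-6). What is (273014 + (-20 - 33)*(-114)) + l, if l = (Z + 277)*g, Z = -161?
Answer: 304112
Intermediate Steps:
g = 216 (g = -36*(-6) = 216)
l = 25056 (l = (-161 + 277)*216 = 116*216 = 25056)
(273014 + (-20 - 33)*(-114)) + l = (273014 + (-20 - 33)*(-114)) + 25056 = (273014 - 53*(-114)) + 25056 = (273014 + 6042) + 25056 = 279056 + 25056 = 304112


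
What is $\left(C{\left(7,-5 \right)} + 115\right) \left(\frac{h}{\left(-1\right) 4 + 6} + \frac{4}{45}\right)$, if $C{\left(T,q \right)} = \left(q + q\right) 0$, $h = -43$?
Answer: $- \frac{44321}{18} \approx -2462.3$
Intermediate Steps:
$C{\left(T,q \right)} = 0$ ($C{\left(T,q \right)} = 2 q 0 = 0$)
$\left(C{\left(7,-5 \right)} + 115\right) \left(\frac{h}{\left(-1\right) 4 + 6} + \frac{4}{45}\right) = \left(0 + 115\right) \left(- \frac{43}{\left(-1\right) 4 + 6} + \frac{4}{45}\right) = 115 \left(- \frac{43}{-4 + 6} + 4 \cdot \frac{1}{45}\right) = 115 \left(- \frac{43}{2} + \frac{4}{45}\right) = 115 \left(- \frac{1927}{90}\right) = - \frac{44321}{18}$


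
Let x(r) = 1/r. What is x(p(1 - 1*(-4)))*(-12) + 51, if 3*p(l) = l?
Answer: 219/5 ≈ 43.800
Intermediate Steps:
p(l) = l/3
x(p(1 - 1*(-4)))*(-12) + 51 = -12/((1 - 1*(-4))/3) + 51 = -12/((1 + 4)/3) + 51 = -12/((⅓)*5) + 51 = -12/(5/3) + 51 = (⅗)*(-12) + 51 = -36/5 + 51 = 219/5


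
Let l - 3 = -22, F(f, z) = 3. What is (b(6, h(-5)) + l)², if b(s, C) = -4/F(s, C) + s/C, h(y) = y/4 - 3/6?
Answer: 249001/441 ≈ 564.63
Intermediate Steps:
h(y) = -½ + y/4 (h(y) = y*(¼) - 3*⅙ = y/4 - ½ = -½ + y/4)
b(s, C) = -4/3 + s/C
l = -19 (l = 3 - 22 = -19)
(b(6, h(-5)) + l)² = ((-4/3 + 6/(-½ + (¼)*(-5))) - 19)² = ((-4/3 + 6/(-½ - 5/4)) - 19)² = ((-4/3 + 6/(-7/4)) - 19)² = ((-4/3 + 6*(-4/7)) - 19)² = ((-4/3 - 24/7) - 19)² = (-100/21 - 19)² = (-499/21)² = 249001/441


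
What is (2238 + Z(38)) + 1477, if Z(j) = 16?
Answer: 3731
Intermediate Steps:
(2238 + Z(38)) + 1477 = (2238 + 16) + 1477 = 2254 + 1477 = 3731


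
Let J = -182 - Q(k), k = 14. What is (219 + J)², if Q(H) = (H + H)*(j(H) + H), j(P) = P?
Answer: 558009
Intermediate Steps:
Q(H) = 4*H² (Q(H) = (H + H)*(H + H) = (2*H)*(2*H) = 4*H²)
J = -966 (J = -182 - 4*14² = -182 - 4*196 = -182 - 1*784 = -182 - 784 = -966)
(219 + J)² = (219 - 966)² = (-747)² = 558009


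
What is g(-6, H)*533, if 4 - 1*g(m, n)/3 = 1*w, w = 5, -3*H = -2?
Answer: -1599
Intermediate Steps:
H = 2/3 (H = -1/3*(-2) = 2/3 ≈ 0.66667)
g(m, n) = -3 (g(m, n) = 12 - 3*5 = 12 - 15 = -3)
g(-6, H)*533 = -3*533 = -1599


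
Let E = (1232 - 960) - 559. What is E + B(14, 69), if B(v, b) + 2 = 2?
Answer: -287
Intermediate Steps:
B(v, b) = 0 (B(v, b) = -2 + 2 = 0)
E = -287 (E = 272 - 559 = -287)
E + B(14, 69) = -287 + 0 = -287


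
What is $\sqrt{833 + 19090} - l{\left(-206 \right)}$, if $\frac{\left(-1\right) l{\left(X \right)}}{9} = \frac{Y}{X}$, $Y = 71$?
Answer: $- \frac{639}{206} + \sqrt{19923} \approx 138.05$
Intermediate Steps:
$l{\left(X \right)} = - \frac{639}{X}$ ($l{\left(X \right)} = - 9 \frac{71}{X} = - \frac{639}{X}$)
$\sqrt{833 + 19090} - l{\left(-206 \right)} = \sqrt{833 + 19090} - - \frac{639}{-206} = \sqrt{19923} - \left(-639\right) \left(- \frac{1}{206}\right) = \sqrt{19923} - \frac{639}{206} = - \frac{639}{206} + \sqrt{19923}$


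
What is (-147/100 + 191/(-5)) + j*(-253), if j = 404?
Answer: -10225167/100 ≈ -1.0225e+5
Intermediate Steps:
(-147/100 + 191/(-5)) + j*(-253) = (-147/100 + 191/(-5)) + 404*(-253) = (-147*1/100 + 191*(-⅕)) - 102212 = (-147/100 - 191/5) - 102212 = -3967/100 - 102212 = -10225167/100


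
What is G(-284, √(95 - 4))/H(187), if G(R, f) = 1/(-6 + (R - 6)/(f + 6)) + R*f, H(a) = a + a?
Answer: -141/3852200 - 2925229*√91/3852200 ≈ -7.2439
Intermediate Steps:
H(a) = 2*a
G(R, f) = 1/(-6 + (-6 + R)/(6 + f)) + R*f
G(-284, √(95 - 4))/H(187) = ((-6 - √(95 - 4) - 1*√(95 - 4)*(-284)² + 6*(-284)*(√(95 - 4))² + 42*(-284)*√(95 - 4))/(42 - 1*(-284) + 6*√(95 - 4)))/((2*187)) = ((-6 - √91 - 1*√91*80656 + 6*(-284)*(√91)² + 42*(-284)*√91)/(42 + 284 + 6*√91))/374 = ((-6 - √91 - 80656*√91 + 6*(-284)*91 - 11928*√91)/(326 + 6*√91))*(1/374) = ((-6 - √91 - 80656*√91 - 155064 - 11928*√91)/(326 + 6*√91))*(1/374) = ((-155070 - 92585*√91)/(326 + 6*√91))*(1/374) = (-155070 - 92585*√91)/(374*(326 + 6*√91))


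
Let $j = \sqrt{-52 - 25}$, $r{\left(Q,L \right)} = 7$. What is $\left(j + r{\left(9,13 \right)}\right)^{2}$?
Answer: $\left(7 + i \sqrt{77}\right)^{2} \approx -28.0 + 122.85 i$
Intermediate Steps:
$j = i \sqrt{77}$ ($j = \sqrt{-77} = i \sqrt{77} \approx 8.775 i$)
$\left(j + r{\left(9,13 \right)}\right)^{2} = \left(i \sqrt{77} + 7\right)^{2} = \left(7 + i \sqrt{77}\right)^{2}$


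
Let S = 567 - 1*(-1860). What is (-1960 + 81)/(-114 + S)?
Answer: -1879/2313 ≈ -0.81236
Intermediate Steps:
S = 2427 (S = 567 + 1860 = 2427)
(-1960 + 81)/(-114 + S) = (-1960 + 81)/(-114 + 2427) = -1879/2313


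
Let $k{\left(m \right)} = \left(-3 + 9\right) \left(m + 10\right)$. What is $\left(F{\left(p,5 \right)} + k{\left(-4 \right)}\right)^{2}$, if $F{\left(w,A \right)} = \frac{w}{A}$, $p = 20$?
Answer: $1600$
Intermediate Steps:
$k{\left(m \right)} = 60 + 6 m$ ($k{\left(m \right)} = 6 \left(10 + m\right) = 60 + 6 m$)
$\left(F{\left(p,5 \right)} + k{\left(-4 \right)}\right)^{2} = \left(\frac{20}{5} + \left(60 + 6 \left(-4\right)\right)\right)^{2} = \left(20 \cdot \frac{1}{5} + \left(60 - 24\right)\right)^{2} = \left(4 + 36\right)^{2} = 40^{2} = 1600$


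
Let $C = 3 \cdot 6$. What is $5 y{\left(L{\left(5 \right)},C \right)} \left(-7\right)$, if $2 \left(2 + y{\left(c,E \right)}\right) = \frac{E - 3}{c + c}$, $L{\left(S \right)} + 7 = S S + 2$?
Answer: $\frac{1015}{16} \approx 63.438$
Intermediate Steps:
$L{\left(S \right)} = -5 + S^{2}$ ($L{\left(S \right)} = -7 + \left(S S + 2\right) = -7 + \left(S^{2} + 2\right) = -7 + \left(2 + S^{2}\right) = -5 + S^{2}$)
$C = 18$
$y{\left(c,E \right)} = -2 + \frac{-3 + E}{4 c}$ ($y{\left(c,E \right)} = -2 + \frac{\left(E - 3\right) \frac{1}{c + c}}{2} = -2 + \frac{\left(-3 + E\right) \frac{1}{2 c}}{2} = -2 + \frac{\frac{1}{2} \frac{1}{c} \left(-3 + E\right)}{2} = -2 + \frac{-3 + E}{4 c}$)
$5 y{\left(L{\left(5 \right)},C \right)} \left(-7\right) = 5 \frac{-3 + 18 - 8 \left(-5 + 5^{2}\right)}{4 \left(-5 + 5^{2}\right)} \left(-7\right) = 5 \frac{-3 + 18 - 8 \left(-5 + 25\right)}{4 \left(-5 + 25\right)} \left(-7\right) = 5 \frac{-3 + 18 - 160}{4 \cdot 20} \left(-7\right) = 5 \cdot \frac{1}{4} \cdot \frac{1}{20} \left(-3 + 18 - 160\right) \left(-7\right) = 5 \cdot \frac{1}{4} \cdot \frac{1}{20} \left(-145\right) \left(-7\right) = 5 \left(- \frac{29}{16}\right) \left(-7\right) = \left(- \frac{145}{16}\right) \left(-7\right) = \frac{1015}{16}$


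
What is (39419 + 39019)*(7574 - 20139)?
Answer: -985573470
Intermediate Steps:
(39419 + 39019)*(7574 - 20139) = 78438*(-12565) = -985573470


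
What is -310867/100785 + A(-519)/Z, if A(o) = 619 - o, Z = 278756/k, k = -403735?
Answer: -23196183814501/14047211730 ≈ -1651.3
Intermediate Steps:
Z = -278756/403735 (Z = 278756/(-403735) = 278756*(-1/403735) = -278756/403735 ≈ -0.69044)
-310867/100785 + A(-519)/Z = -310867/100785 + (619 - 1*(-519))/(-278756/403735) = -310867*1/100785 + (619 + 519)*(-403735/278756) = -310867/100785 + 1138*(-403735/278756) = -310867/100785 - 229725215/139378 = -23196183814501/14047211730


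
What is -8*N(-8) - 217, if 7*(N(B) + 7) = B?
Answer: -1063/7 ≈ -151.86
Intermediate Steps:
N(B) = -7 + B/7
-8*N(-8) - 217 = -8*(-7 + (1/7)*(-8)) - 217 = -8*(-7 - 8/7) - 217 = -8*(-57/7) - 217 = 456/7 - 217 = -1063/7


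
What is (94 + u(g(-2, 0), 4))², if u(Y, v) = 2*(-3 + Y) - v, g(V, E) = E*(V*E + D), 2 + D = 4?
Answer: 7056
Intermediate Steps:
D = 2 (D = -2 + 4 = 2)
g(V, E) = E*(2 + E*V) (g(V, E) = E*(V*E + 2) = E*(E*V + 2) = E*(2 + E*V))
u(Y, v) = -6 - v + 2*Y (u(Y, v) = (-6 + 2*Y) - v = -6 - v + 2*Y)
(94 + u(g(-2, 0), 4))² = (94 + (-6 - 1*4 + 2*(0*(2 + 0*(-2)))))² = (94 + (-6 - 4 + 2*(0*(2 + 0))))² = (94 + (-6 - 4 + 2*(0*2)))² = (94 + (-6 - 4 + 2*0))² = (94 + (-6 - 4 + 0))² = (94 - 10)² = 84² = 7056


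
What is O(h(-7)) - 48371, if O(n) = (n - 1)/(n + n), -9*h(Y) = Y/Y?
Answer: -48366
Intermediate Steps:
h(Y) = -1/9 (h(Y) = -Y/(9*Y) = -1/9*1 = -1/9)
O(n) = (-1 + n)/(2*n) (O(n) = (-1 + n)/((2*n)) = (-1 + n)*(1/(2*n)) = (-1 + n)/(2*n))
O(h(-7)) - 48371 = (-1 - 1/9)/(2*(-1/9)) - 48371 = (1/2)*(-9)*(-10/9) - 48371 = 5 - 48371 = -48366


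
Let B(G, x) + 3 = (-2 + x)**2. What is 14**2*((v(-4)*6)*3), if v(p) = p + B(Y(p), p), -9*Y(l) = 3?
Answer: 102312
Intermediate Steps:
Y(l) = -1/3 (Y(l) = -1/9*3 = -1/3)
B(G, x) = -3 + (-2 + x)**2
v(p) = -3 + p + (-2 + p)**2 (v(p) = p + (-3 + (-2 + p)**2) = -3 + p + (-2 + p)**2)
14**2*((v(-4)*6)*3) = 14**2*(((-3 - 4 + (-2 - 4)**2)*6)*3) = 196*(((-3 - 4 + (-6)**2)*6)*3) = 196*(((-3 - 4 + 36)*6)*3) = 196*((29*6)*3) = 196*(174*3) = 196*522 = 102312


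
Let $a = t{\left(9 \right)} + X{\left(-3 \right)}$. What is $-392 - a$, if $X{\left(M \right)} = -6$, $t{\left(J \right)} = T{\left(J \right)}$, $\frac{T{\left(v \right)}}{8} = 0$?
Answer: $-386$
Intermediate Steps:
$T{\left(v \right)} = 0$ ($T{\left(v \right)} = 8 \cdot 0 = 0$)
$t{\left(J \right)} = 0$
$a = -6$ ($a = 0 - 6 = -6$)
$-392 - a = -392 - -6 = -392 + 6 = -386$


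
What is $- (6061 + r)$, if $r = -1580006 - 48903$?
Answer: $1622848$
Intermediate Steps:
$r = -1628909$
$- (6061 + r) = - (6061 - 1628909) = \left(-1\right) \left(-1622848\right) = 1622848$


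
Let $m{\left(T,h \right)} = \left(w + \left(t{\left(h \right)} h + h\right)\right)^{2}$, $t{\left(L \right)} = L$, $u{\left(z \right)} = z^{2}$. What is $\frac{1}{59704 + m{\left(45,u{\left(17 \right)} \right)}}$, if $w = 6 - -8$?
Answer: $\frac{1}{7026522680} \approx 1.4232 \cdot 10^{-10}$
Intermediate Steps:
$w = 14$ ($w = 6 + 8 = 14$)
$m{\left(T,h \right)} = \left(14 + h + h^{2}\right)^{2}$ ($m{\left(T,h \right)} = \left(14 + \left(h h + h\right)\right)^{2} = \left(14 + \left(h^{2} + h\right)\right)^{2} = \left(14 + \left(h + h^{2}\right)\right)^{2} = \left(14 + h + h^{2}\right)^{2}$)
$\frac{1}{59704 + m{\left(45,u{\left(17 \right)} \right)}} = \frac{1}{59704 + \left(14 + 17^{2} + \left(17^{2}\right)^{2}\right)^{2}} = \frac{1}{59704 + \left(14 + 289 + 289^{2}\right)^{2}} = \frac{1}{59704 + \left(14 + 289 + 83521\right)^{2}} = \frac{1}{59704 + 83824^{2}} = \frac{1}{59704 + 7026462976} = \frac{1}{7026522680}$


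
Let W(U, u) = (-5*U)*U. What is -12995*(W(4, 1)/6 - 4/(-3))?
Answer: 155940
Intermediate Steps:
W(U, u) = -5*U**2
-12995*(W(4, 1)/6 - 4/(-3)) = -12995*(-5*4**2/6 - 4/(-3)) = -12995*(-5*16*(1/6) - 4*(-1/3)) = -12995*(-80*1/6 + 4/3) = -12995*(-40/3 + 4/3) = -12995*(-12) = 155940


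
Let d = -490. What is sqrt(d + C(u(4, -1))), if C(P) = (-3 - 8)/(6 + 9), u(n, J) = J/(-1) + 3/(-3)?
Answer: I*sqrt(110415)/15 ≈ 22.152*I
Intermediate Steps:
u(n, J) = -1 - J (u(n, J) = J*(-1) + 3*(-1/3) = -J - 1 = -1 - J)
C(P) = -11/15
sqrt(d + C(u(4, -1))) = sqrt(-490 - 11/15) = sqrt(-7361/15) = I*sqrt(110415)/15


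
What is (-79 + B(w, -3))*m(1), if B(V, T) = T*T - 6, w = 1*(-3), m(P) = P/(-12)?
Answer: 19/3 ≈ 6.3333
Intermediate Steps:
m(P) = -P/12 (m(P) = P*(-1/12) = -P/12)
w = -3
B(V, T) = -6 + T² (B(V, T) = T² - 6 = -6 + T²)
(-79 + B(w, -3))*m(1) = (-79 + (-6 + (-3)²))*(-1/12*1) = (-79 + (-6 + 9))*(-1/12) = (-79 + 3)*(-1/12) = -76*(-1/12) = 19/3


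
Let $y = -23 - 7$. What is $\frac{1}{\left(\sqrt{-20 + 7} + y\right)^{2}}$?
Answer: $\frac{1}{\left(30 - i \sqrt{13}\right)^{2}} \approx 0.0010641 + 0.00025953 i$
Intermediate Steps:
$y = -30$ ($y = -23 - 7 = -30$)
$\frac{1}{\left(\sqrt{-20 + 7} + y\right)^{2}} = \frac{1}{\left(\sqrt{-20 + 7} - 30\right)^{2}} = \frac{1}{\left(\sqrt{-13} - 30\right)^{2}} = \frac{1}{\left(i \sqrt{13} - 30\right)^{2}} = \frac{1}{\left(-30 + i \sqrt{13}\right)^{2}}$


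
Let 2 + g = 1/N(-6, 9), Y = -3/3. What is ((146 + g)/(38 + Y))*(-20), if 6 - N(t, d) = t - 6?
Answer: -25930/333 ≈ -77.868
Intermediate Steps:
N(t, d) = 12 - t (N(t, d) = 6 - (t - 6) = 6 - (-6 + t) = 6 + (6 - t) = 12 - t)
Y = -1 (Y = -3*1/3 = -1)
g = -35/18 (g = -2 + 1/(12 - 1*(-6)) = -2 + 1/(12 + 6) = -2 + 1/18 = -35/18 ≈ -1.9444)
((146 + g)/(38 + Y))*(-20) = ((146 - 35/18)/(38 - 1))*(-20) = ((2593/18)/37)*(-20) = ((2593/18)*(1/37))*(-20) = (2593/666)*(-20) = -25930/333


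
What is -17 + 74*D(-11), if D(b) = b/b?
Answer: 57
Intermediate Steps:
D(b) = 1
-17 + 74*D(-11) = -17 + 74*1 = -17 + 74 = 57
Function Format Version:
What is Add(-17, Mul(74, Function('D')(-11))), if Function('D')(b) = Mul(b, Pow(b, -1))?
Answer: 57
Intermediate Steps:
Function('D')(b) = 1
Add(-17, Mul(74, Function('D')(-11))) = Add(-17, Mul(74, 1)) = Add(-17, 74) = 57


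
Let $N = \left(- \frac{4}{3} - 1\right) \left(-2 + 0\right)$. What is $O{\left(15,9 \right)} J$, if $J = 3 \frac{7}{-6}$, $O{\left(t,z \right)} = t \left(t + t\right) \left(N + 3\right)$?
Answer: $-12075$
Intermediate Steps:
$N = \frac{14}{3}$ ($N = \left(\left(-4\right) \frac{1}{3} - 1\right) \left(-2\right) = \left(- \frac{4}{3} - 1\right) \left(-2\right) = \left(- \frac{7}{3}\right) \left(-2\right) = \frac{14}{3} \approx 4.6667$)
$O{\left(t,z \right)} = \frac{46 t^{2}}{3}$ ($O{\left(t,z \right)} = t \left(t + t\right) \left(\frac{14}{3} + 3\right) = t 2 t \frac{23}{3} = 2 t^{2} \cdot \frac{23}{3} = \frac{46 t^{2}}{3}$)
$J = - \frac{7}{2}$ ($J = 3 \cdot 7 \left(- \frac{1}{6}\right) = 3 \left(- \frac{7}{6}\right) = - \frac{7}{2} \approx -3.5$)
$O{\left(15,9 \right)} J = \frac{46 \cdot 15^{2}}{3} \left(- \frac{7}{2}\right) = \frac{46}{3} \cdot 225 \left(- \frac{7}{2}\right) = 3450 \left(- \frac{7}{2}\right) = -12075$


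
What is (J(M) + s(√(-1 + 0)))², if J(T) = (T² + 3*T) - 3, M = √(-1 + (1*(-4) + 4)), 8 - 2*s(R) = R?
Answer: -25/4 ≈ -6.2500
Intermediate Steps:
s(R) = 4 - R/2
M = I (M = √(-1 + (-4 + 4)) = √(-1 + 0) = √(-1) = I ≈ 1.0*I)
J(T) = -3 + T² + 3*T
(J(M) + s(√(-1 + 0)))² = ((-3 + I² + 3*I) + (4 - √(-1 + 0)/2))² = ((-3 - 1 + 3*I) + (4 - I/2))² = ((-4 + 3*I) + (4 - I/2))² = (5*I/2)² = -25/4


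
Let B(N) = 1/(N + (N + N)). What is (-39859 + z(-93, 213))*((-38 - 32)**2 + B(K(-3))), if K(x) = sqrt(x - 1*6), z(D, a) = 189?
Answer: -194383000 + 39670*I/9 ≈ -1.9438e+8 + 4407.8*I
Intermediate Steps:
K(x) = sqrt(-6 + x) (K(x) = sqrt(x - 6) = sqrt(-6 + x))
B(N) = 1/(3*N) (B(N) = 1/(N + 2*N) = 1/(3*N))
(-39859 + z(-93, 213))*((-38 - 32)**2 + B(K(-3))) = (-39859 + 189)*((-38 - 32)**2 + 1/(3*(sqrt(-6 - 3)))) = -39670*((-70)**2 + 1/(3*(sqrt(-9)))) = -39670*(4900 + 1/(3*((3*I)))) = -39670*(4900 + (-I/3)/3) = -39670*(4900 - I/9) = -194383000 + 39670*I/9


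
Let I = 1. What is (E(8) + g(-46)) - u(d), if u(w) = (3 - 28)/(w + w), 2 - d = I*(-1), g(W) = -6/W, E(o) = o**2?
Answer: 9425/138 ≈ 68.297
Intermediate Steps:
d = 3 (d = 2 - (-1) = 2 - 1*(-1) = 2 + 1 = 3)
u(w) = -25/(2*w) (u(w) = -25*1/(2*w) = -25/(2*w))
(E(8) + g(-46)) - u(d) = (8**2 - 6/(-46)) - (-25)/(2*3) = (64 - 6*(-1/46)) - (-25)/(2*3) = (64 + 3/23) - 1*(-25/6) = 1475/23 + 25/6 = 9425/138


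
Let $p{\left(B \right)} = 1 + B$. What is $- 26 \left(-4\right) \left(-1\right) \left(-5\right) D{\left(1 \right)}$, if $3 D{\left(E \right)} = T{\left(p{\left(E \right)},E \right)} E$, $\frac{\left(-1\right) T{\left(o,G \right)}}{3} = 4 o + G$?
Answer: $-4680$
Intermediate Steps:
$T{\left(o,G \right)} = - 12 o - 3 G$ ($T{\left(o,G \right)} = - 3 \left(4 o + G\right) = - 3 \left(G + 4 o\right) = - 12 o - 3 G$)
$D{\left(E \right)} = \frac{E \left(-12 - 15 E\right)}{3}$ ($D{\left(E \right)} = \frac{\left(- 12 \left(1 + E\right) - 3 E\right) E}{3} = \frac{\left(\left(-12 - 12 E\right) - 3 E\right) E}{3} = \frac{\left(-12 - 15 E\right) E}{3} = \frac{E \left(-12 - 15 E\right)}{3}$)
$- 26 \left(-4\right) \left(-1\right) \left(-5\right) D{\left(1 \right)} = - 26 \left(-4\right) \left(-1\right) \left(-5\right) \left(\left(-1\right) 1 \left(4 + 5 \cdot 1\right)\right) = - 26 \cdot 4 \left(-5\right) \left(\left(-1\right) 1 \left(4 + 5\right)\right) = \left(-26\right) \left(-20\right) \left(\left(-1\right) 1 \cdot 9\right) = 520 \left(-9\right) = -4680$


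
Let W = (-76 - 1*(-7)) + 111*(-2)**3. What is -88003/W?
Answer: 88003/957 ≈ 91.957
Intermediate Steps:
W = -957 (W = (-76 + 7) + 111*(-8) = -69 - 888 = -957)
-88003/W = -88003/(-957) = -88003*(-1/957) = 88003/957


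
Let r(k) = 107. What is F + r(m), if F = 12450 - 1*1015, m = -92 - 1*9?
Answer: 11542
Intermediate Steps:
m = -101 (m = -92 - 9 = -101)
F = 11435 (F = 12450 - 1015 = 11435)
F + r(m) = 11435 + 107 = 11542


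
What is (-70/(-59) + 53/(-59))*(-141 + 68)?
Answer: -1241/59 ≈ -21.034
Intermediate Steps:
(-70/(-59) + 53/(-59))*(-141 + 68) = (-70*(-1/59) + 53*(-1/59))*(-73) = (70/59 - 53/59)*(-73) = (17/59)*(-73) = -1241/59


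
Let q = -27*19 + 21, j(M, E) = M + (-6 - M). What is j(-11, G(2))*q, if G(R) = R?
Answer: 2952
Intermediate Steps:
j(M, E) = -6
q = -492 (q = -513 + 21 = -492)
j(-11, G(2))*q = -6*(-492) = 2952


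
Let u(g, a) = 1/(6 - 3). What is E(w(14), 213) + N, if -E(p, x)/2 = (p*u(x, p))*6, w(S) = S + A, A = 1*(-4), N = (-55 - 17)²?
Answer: 5144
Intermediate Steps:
u(g, a) = ⅓ (u(g, a) = 1/3 = ⅓)
N = 5184 (N = (-72)² = 5184)
A = -4
w(S) = -4 + S (w(S) = S - 4 = -4 + S)
E(p, x) = -4*p (E(p, x) = -2*p*(⅓)*6 = -2*p/3*6 = -4*p)
E(w(14), 213) + N = -4*(-4 + 14) + 5184 = -4*10 + 5184 = -40 + 5184 = 5144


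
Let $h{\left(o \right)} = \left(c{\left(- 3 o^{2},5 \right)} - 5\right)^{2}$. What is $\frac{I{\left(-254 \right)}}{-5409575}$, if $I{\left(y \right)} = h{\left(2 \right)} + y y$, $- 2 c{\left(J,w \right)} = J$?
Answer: $- \frac{64517}{5409575} \approx -0.011926$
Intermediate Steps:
$c{\left(J,w \right)} = - \frac{J}{2}$
$h{\left(o \right)} = \left(-5 + \frac{3 o^{2}}{2}\right)^{2}$ ($h{\left(o \right)} = \left(- \frac{\left(-3\right) o^{2}}{2} - 5\right)^{2} = \left(\frac{3 o^{2}}{2} - 5\right)^{2} = \left(-5 + \frac{3 o^{2}}{2}\right)^{2}$)
$I{\left(y \right)} = 1 + y^{2}$ ($I{\left(y \right)} = \frac{\left(10 - 3 \cdot 2^{2}\right)^{2}}{4} + y y = \frac{\left(10 - 12\right)^{2}}{4} + y^{2} = \frac{\left(-2\right)^{2}}{4} + y^{2} = \frac{1}{4} \cdot 4 + y^{2} = 1 + y^{2}$)
$\frac{I{\left(-254 \right)}}{-5409575} = \frac{1 + \left(-254\right)^{2}}{-5409575} = \left(1 + 64516\right) \left(- \frac{1}{5409575}\right) = 64517 \left(- \frac{1}{5409575}\right) = - \frac{64517}{5409575}$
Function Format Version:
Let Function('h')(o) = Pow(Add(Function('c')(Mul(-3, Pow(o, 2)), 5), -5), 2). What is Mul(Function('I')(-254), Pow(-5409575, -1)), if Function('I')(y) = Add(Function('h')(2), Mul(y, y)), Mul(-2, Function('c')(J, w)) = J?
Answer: Rational(-64517, 5409575) ≈ -0.011926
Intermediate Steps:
Function('c')(J, w) = Mul(Rational(-1, 2), J)
Function('h')(o) = Pow(Add(-5, Mul(Rational(3, 2), Pow(o, 2))), 2) (Function('h')(o) = Pow(Add(Mul(Rational(-1, 2), Mul(-3, Pow(o, 2))), -5), 2) = Pow(Add(Mul(Rational(3, 2), Pow(o, 2)), -5), 2) = Pow(Add(-5, Mul(Rational(3, 2), Pow(o, 2))), 2))
Function('I')(y) = Add(1, Pow(y, 2)) (Function('I')(y) = Add(Mul(Rational(1, 4), Pow(Add(10, Mul(-3, Pow(2, 2))), 2)), Mul(y, y)) = Add(Mul(Rational(1, 4), Pow(Add(10, Mul(-3, 4)), 2)), Pow(y, 2)) = Add(Mul(Rational(1, 4), Pow(Add(10, -12), 2)), Pow(y, 2)) = Add(Mul(Rational(1, 4), Pow(-2, 2)), Pow(y, 2)) = Add(Mul(Rational(1, 4), 4), Pow(y, 2)) = Add(1, Pow(y, 2)))
Mul(Function('I')(-254), Pow(-5409575, -1)) = Mul(Add(1, Pow(-254, 2)), Pow(-5409575, -1)) = Mul(Add(1, 64516), Rational(-1, 5409575)) = Mul(64517, Rational(-1, 5409575)) = Rational(-64517, 5409575)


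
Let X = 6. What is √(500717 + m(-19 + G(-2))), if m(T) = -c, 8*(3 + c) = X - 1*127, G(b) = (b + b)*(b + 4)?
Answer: √8011762/4 ≈ 707.63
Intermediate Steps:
G(b) = 2*b*(4 + b) (G(b) = (2*b)*(4 + b) = 2*b*(4 + b))
c = -145/8 (c = -3 + (6 - 1*127)/8 = -3 + (6 - 127)/8 = -3 + (⅛)*(-121) = -3 - 121/8 = -145/8 ≈ -18.125)
m(T) = 145/8 (m(T) = -1*(-145/8) = 145/8)
√(500717 + m(-19 + G(-2))) = √(500717 + 145/8) = √(4005881/8) = √8011762/4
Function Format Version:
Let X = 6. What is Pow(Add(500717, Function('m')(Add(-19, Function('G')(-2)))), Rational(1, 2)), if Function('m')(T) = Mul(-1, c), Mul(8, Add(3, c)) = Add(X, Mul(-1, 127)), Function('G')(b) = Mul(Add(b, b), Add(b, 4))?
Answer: Mul(Rational(1, 4), Pow(8011762, Rational(1, 2))) ≈ 707.63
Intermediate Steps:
Function('G')(b) = Mul(2, b, Add(4, b)) (Function('G')(b) = Mul(Mul(2, b), Add(4, b)) = Mul(2, b, Add(4, b)))
c = Rational(-145, 8) (c = Add(-3, Mul(Rational(1, 8), Add(6, Mul(-1, 127)))) = Add(-3, Mul(Rational(1, 8), Add(6, -127))) = Add(-3, Mul(Rational(1, 8), -121)) = Add(-3, Rational(-121, 8)) = Rational(-145, 8) ≈ -18.125)
Function('m')(T) = Rational(145, 8) (Function('m')(T) = Mul(-1, Rational(-145, 8)) = Rational(145, 8))
Pow(Add(500717, Function('m')(Add(-19, Function('G')(-2)))), Rational(1, 2)) = Pow(Add(500717, Rational(145, 8)), Rational(1, 2)) = Pow(Rational(4005881, 8), Rational(1, 2)) = Mul(Rational(1, 4), Pow(8011762, Rational(1, 2)))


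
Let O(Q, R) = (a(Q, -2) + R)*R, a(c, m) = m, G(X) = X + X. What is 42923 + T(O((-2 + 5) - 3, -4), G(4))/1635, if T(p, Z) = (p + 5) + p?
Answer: 70179158/1635 ≈ 42923.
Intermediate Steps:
G(X) = 2*X
O(Q, R) = R*(-2 + R) (O(Q, R) = (-2 + R)*R = R*(-2 + R))
T(p, Z) = 5 + 2*p (T(p, Z) = (5 + p) + p = 5 + 2*p)
42923 + T(O((-2 + 5) - 3, -4), G(4))/1635 = 42923 + (5 + 2*(-4*(-2 - 4)))/1635 = 42923 + (5 + 2*(-4*(-6)))*(1/1635) = 42923 + (5 + 2*24)*(1/1635) = 42923 + (5 + 48)*(1/1635) = 42923 + 53*(1/1635) = 42923 + 53/1635 = 70179158/1635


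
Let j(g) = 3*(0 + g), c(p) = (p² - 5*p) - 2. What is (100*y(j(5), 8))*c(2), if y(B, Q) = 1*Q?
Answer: -6400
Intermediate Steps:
c(p) = -2 + p² - 5*p
j(g) = 3*g
y(B, Q) = Q
(100*y(j(5), 8))*c(2) = (100*8)*(-2 + 2² - 5*2) = 800*(-2 + 4 - 10) = 800*(-8) = -6400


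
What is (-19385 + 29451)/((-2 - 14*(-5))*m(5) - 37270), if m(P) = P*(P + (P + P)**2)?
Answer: -5033/785 ≈ -6.4115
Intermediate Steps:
m(P) = P*(P + 4*P**2) (m(P) = P*(P + (2*P)**2) = P*(P + 4*P**2))
(-19385 + 29451)/((-2 - 14*(-5))*m(5) - 37270) = (-19385 + 29451)/((-2 - 14*(-5))*(5**2*(1 + 4*5)) - 37270) = 10066/((-2 + 70)*(25*(1 + 20)) - 37270) = 10066/(68*(25*21) - 37270) = 10066/(68*525 - 37270) = 10066/(35700 - 37270) = 10066/(-1570) = 10066*(-1/1570) = -5033/785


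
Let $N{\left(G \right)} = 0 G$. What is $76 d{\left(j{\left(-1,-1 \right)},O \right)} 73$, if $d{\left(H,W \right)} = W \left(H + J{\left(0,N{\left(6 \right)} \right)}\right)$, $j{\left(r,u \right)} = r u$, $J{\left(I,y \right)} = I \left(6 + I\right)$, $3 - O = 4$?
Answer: $-5548$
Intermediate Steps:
$N{\left(G \right)} = 0$
$O = -1$ ($O = 3 - 4 = -1$)
$d{\left(H,W \right)} = H W$ ($d{\left(H,W \right)} = W \left(H + 0 \left(6 + 0\right)\right) = W \left(H + 0 \cdot 6\right) = W \left(H + 0\right) = W H = H W$)
$76 d{\left(j{\left(-1,-1 \right)},O \right)} 73 = 76 \left(-1\right) \left(-1\right) \left(-1\right) 73 = 76 \cdot 1 \left(-1\right) 73 = 76 \left(-1\right) 73 = \left(-76\right) 73 = -5548$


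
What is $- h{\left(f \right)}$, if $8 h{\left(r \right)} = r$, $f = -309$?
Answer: $\frac{309}{8} \approx 38.625$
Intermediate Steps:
$h{\left(r \right)} = \frac{r}{8}$
$- h{\left(f \right)} = - \frac{-309}{8} = \left(-1\right) \left(- \frac{309}{8}\right) = \frac{309}{8}$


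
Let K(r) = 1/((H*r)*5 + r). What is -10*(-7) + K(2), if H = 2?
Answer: 1541/22 ≈ 70.045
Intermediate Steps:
K(r) = 1/(11*r) (K(r) = 1/((2*r)*5 + r) = 1/(10*r + r) = 1/(11*r))
-10*(-7) + K(2) = -10*(-7) + (1/11)/2 = 70 + (1/11)*(1/2) = 70 + 1/22 = 1541/22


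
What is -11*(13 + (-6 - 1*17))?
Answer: 110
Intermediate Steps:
-11*(13 + (-6 - 1*17)) = -11*(13 + (-6 - 17)) = -11*(13 - 23) = -11*(-10) = 110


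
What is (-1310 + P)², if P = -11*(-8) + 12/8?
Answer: 5958481/4 ≈ 1.4896e+6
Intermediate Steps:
P = 179/2 (P = 88 + 12*(⅛) = 88 + 3/2 = 179/2 ≈ 89.500)
(-1310 + P)² = (-1310 + 179/2)² = (-2441/2)² = 5958481/4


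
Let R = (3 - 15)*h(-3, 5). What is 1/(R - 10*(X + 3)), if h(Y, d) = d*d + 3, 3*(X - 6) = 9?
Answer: -1/456 ≈ -0.0021930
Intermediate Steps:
X = 9 (X = 6 + (⅓)*9 = 6 + 3 = 9)
h(Y, d) = 3 + d² (h(Y, d) = d² + 3 = 3 + d²)
R = -336 (R = (3 - 15)*(3 + 5²) = -12*(3 + 25) = -12*28 = -336)
1/(R - 10*(X + 3)) = 1/(-336 - 10*(9 + 3)) = 1/(-336 - 10*12) = 1/(-336 - 120) = 1/(-456) = -1/456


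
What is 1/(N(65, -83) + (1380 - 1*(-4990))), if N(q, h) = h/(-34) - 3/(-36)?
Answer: 204/1299995 ≈ 0.00015692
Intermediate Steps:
N(q, h) = 1/12 - h/34 (N(q, h) = h*(-1/34) - 3*(-1/36) = -h/34 + 1/12 = 1/12 - h/34)
1/(N(65, -83) + (1380 - 1*(-4990))) = 1/((1/12 - 1/34*(-83)) + (1380 - 1*(-4990))) = 1/((1/12 + 83/34) + (1380 + 4990)) = 1/(515/204 + 6370) = 1/(1299995/204) = 204/1299995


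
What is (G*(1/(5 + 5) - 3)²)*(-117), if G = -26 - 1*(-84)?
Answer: -2853513/50 ≈ -57070.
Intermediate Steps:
G = 58 (G = -26 + 84 = 58)
(G*(1/(5 + 5) - 3)²)*(-117) = (58*(1/(5 + 5) - 3)²)*(-117) = (58*(1/10 - 3)²)*(-117) = (58*(⅒ - 3)²)*(-117) = (58*(-29/10)²)*(-117) = (58*(841/100))*(-117) = (24389/50)*(-117) = -2853513/50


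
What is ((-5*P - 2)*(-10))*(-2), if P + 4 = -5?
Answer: 860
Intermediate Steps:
P = -9 (P = -4 - 5 = -9)
((-5*P - 2)*(-10))*(-2) = ((-5*(-9) - 2)*(-10))*(-2) = ((45 - 2)*(-10))*(-2) = (43*(-10))*(-2) = -430*(-2) = 860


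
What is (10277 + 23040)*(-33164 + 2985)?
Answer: -1005473743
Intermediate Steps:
(10277 + 23040)*(-33164 + 2985) = 33317*(-30179) = -1005473743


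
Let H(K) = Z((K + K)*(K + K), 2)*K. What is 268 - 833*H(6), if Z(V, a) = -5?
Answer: 25258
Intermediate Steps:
H(K) = -5*K
268 - 833*H(6) = 268 - (-4165)*6 = 268 - 833*(-30) = 268 + 24990 = 25258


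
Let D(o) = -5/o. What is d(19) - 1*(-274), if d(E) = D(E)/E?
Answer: 98909/361 ≈ 273.99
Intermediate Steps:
d(E) = -5/E² (d(E) = (-5/E)/E = -5/E²)
d(19) - 1*(-274) = -5/19² - 1*(-274) = -5*1/361 + 274 = -5/361 + 274 = 98909/361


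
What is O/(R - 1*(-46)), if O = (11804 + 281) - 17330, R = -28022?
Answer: 5245/27976 ≈ 0.18748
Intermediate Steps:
O = -5245 (O = 12085 - 17330 = -5245)
O/(R - 1*(-46)) = -5245/(-28022 - 1*(-46)) = -5245/(-28022 + 46) = -5245/(-27976) = -5245*(-1/27976) = 5245/27976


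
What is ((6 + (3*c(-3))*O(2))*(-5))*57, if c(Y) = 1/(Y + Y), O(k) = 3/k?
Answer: -5985/4 ≈ -1496.3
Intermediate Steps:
c(Y) = 1/(2*Y)
((6 + (3*c(-3))*O(2))*(-5))*57 = ((6 + (3*((½)/(-3)))*(3/2))*(-5))*57 = ((6 + (3*((½)*(-⅓)))*(3*(½)))*(-5))*57 = ((6 + (3*(-⅙))*(3/2))*(-5))*57 = ((6 - ½*3/2)*(-5))*57 = ((6 - ¾)*(-5))*57 = ((21/4)*(-5))*57 = -105/4*57 = -5985/4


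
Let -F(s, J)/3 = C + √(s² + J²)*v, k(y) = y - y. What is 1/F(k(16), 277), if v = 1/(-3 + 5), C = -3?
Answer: -2/813 ≈ -0.0024600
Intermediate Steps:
k(y) = 0
v = ½ (v = 1/2 = ½ ≈ 0.50000)
F(s, J) = 9 - 3*√(J² + s²)/2 (F(s, J) = -3*(-3 + √(s² + J²)*(½)) = -3*(-3 + √(J² + s²)*(½)) = -3*(-3 + √(J² + s²)/2) = 9 - 3*√(J² + s²)/2)
1/F(k(16), 277) = 1/(9 - 3*√(277² + 0²)/2) = 1/(9 - 3*√(76729 + 0)/2) = 1/(9 - 3*√76729/2) = 1/(9 - 3/2*277) = 1/(9 - 831/2) = 1/(-813/2) = -2/813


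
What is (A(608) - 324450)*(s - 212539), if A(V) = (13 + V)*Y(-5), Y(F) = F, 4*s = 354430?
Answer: 81188764965/2 ≈ 4.0594e+10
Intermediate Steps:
s = 177215/2 (s = (1/4)*354430 = 177215/2 ≈ 88608.)
A(V) = -65 - 5*V (A(V) = (13 + V)*(-5) = -65 - 5*V)
(A(608) - 324450)*(s - 212539) = ((-65 - 5*608) - 324450)*(177215/2 - 212539) = ((-65 - 3040) - 324450)*(-247863/2) = (-3105 - 324450)*(-247863/2) = -327555*(-247863/2) = 81188764965/2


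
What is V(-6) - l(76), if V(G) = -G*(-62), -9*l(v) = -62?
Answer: -3410/9 ≈ -378.89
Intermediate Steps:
l(v) = 62/9 (l(v) = -⅑*(-62) = 62/9)
V(G) = 62*G (V(G) = -(-62)*G = 62*G)
V(-6) - l(76) = 62*(-6) - 1*62/9 = -372 - 62/9 = -3410/9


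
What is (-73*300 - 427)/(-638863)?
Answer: 22327/638863 ≈ 0.034948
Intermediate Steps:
(-73*300 - 427)/(-638863) = (-21900 - 427)*(-1/638863) = -22327*(-1/638863) = 22327/638863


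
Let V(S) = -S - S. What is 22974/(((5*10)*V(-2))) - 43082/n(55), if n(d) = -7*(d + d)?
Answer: 1315319/7700 ≈ 170.82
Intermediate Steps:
V(S) = -2*S
n(d) = -14*d
22974/(((5*10)*V(-2))) - 43082/n(55) = 22974/(((5*10)*(-2*(-2)))) - 43082/((-14*55)) = 22974/((50*4)) - 43082/(-770) = 22974/200 - 43082*(-1/770) = 22974*(1/200) + 21541/385 = 11487/100 + 21541/385 = 1315319/7700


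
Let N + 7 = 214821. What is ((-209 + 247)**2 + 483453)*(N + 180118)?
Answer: 191501342004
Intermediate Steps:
N = 214814 (N = -7 + 214821 = 214814)
((-209 + 247)**2 + 483453)*(N + 180118) = ((-209 + 247)**2 + 483453)*(214814 + 180118) = (38**2 + 483453)*394932 = (1444 + 483453)*394932 = 484897*394932 = 191501342004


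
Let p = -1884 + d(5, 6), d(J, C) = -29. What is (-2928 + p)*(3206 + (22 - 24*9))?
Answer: -14581092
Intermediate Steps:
p = -1913 (p = -1884 - 29 = -1913)
(-2928 + p)*(3206 + (22 - 24*9)) = (-2928 - 1913)*(3206 + (22 - 24*9)) = -4841*(3206 + (22 - 216)) = -4841*(3206 - 194) = -4841*3012 = -14581092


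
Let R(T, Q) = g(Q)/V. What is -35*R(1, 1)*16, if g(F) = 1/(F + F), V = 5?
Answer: -56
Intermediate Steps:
g(F) = 1/(2*F)
R(T, Q) = 1/(10*Q) (R(T, Q) = (1/(2*Q))/5 = (1/(2*Q))*(⅕) = 1/(10*Q))
-35*R(1, 1)*16 = -7/(2*1)*16 = -7/2*16 = -56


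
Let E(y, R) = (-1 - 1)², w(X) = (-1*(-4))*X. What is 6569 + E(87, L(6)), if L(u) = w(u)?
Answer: 6573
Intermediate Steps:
w(X) = 4*X
L(u) = 4*u
E(y, R) = 4 (E(y, R) = (-2)² = 4)
6569 + E(87, L(6)) = 6569 + 4 = 6573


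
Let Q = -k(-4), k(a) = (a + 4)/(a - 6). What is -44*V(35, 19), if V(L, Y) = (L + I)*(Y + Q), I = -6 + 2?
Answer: -25916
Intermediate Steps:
k(a) = (4 + a)/(-6 + a)
I = -4
Q = 0 (Q = -(4 - 4)/(-6 - 4) = -0/(-10) = -(-1)*0/10 = -1*0 = 0)
V(L, Y) = Y*(-4 + L) (V(L, Y) = (L - 4)*(Y + 0) = (-4 + L)*Y = Y*(-4 + L))
-44*V(35, 19) = -836*(-4 + 35) = -836*31 = -44*589 = -25916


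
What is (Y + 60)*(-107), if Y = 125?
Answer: -19795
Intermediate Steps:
(Y + 60)*(-107) = (125 + 60)*(-107) = 185*(-107) = -19795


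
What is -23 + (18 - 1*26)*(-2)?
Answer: -7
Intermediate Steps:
-23 + (18 - 1*26)*(-2) = -23 + (18 - 26)*(-2) = -23 - 8*(-2) = -23 + 16 = -7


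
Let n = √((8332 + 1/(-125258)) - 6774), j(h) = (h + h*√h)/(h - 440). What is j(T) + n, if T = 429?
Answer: -39 - 39*√429 + √24444344581454/125258 ≈ -807.31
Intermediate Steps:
j(h) = (h + h^(3/2))/(-440 + h)
n = √24444344581454/125258 (n = √((8332 - 1/125258) - 6774) = √(1043649655/125258 - 6774) = √(195151963/125258) = √24444344581454/125258 ≈ 39.471)
j(T) + n = (429 + 429^(3/2))/(-440 + 429) + √24444344581454/125258 = (429 + 429*√429)/(-11) + √24444344581454/125258 = -(429 + 429*√429)/11 + √24444344581454/125258 = (-39 - 39*√429) + √24444344581454/125258 = -39 - 39*√429 + √24444344581454/125258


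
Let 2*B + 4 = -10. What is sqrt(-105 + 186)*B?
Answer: -63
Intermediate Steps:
B = -7 (B = -2 + (1/2)*(-10) = -2 - 5 = -7)
sqrt(-105 + 186)*B = sqrt(-105 + 186)*(-7) = sqrt(81)*(-7) = 9*(-7) = -63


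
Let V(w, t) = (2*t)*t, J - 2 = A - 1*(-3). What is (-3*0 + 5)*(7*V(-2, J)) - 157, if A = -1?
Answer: 963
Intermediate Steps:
J = 4 (J = 2 + (-1 - 1*(-3)) = 2 + (-1 + 3) = 2 + 2 = 4)
V(w, t) = 2*t²
(-3*0 + 5)*(7*V(-2, J)) - 157 = (-3*0 + 5)*(7*(2*4²)) - 157 = (0 + 5)*(7*(2*16)) - 157 = 5*(7*32) - 157 = 5*224 - 157 = 1120 - 157 = 963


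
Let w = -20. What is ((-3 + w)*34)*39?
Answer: -30498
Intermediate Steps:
((-3 + w)*34)*39 = ((-3 - 20)*34)*39 = -23*34*39 = -782*39 = -30498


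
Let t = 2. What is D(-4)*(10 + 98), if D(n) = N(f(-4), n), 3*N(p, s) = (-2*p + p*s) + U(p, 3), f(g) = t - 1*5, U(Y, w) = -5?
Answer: 468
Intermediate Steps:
f(g) = -3 (f(g) = 2 - 1*5 = 2 - 5 = -3)
N(p, s) = -5/3 - 2*p/3 + p*s/3 (N(p, s) = ((-2*p + p*s) - 5)/3 = (-5 - 2*p + p*s)/3 = -5/3 - 2*p/3 + p*s/3)
D(n) = ⅓ - n (D(n) = -5/3 - ⅔*(-3) + (⅓)*(-3)*n = -5/3 + 2 - n = ⅓ - n)
D(-4)*(10 + 98) = (⅓ - 1*(-4))*(10 + 98) = (⅓ + 4)*108 = (13/3)*108 = 468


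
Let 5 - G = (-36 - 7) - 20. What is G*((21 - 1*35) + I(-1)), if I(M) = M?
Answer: -1020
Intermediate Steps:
G = 68 (G = 5 - ((-36 - 7) - 20) = 5 - (-43 - 20) = 5 - 1*(-63) = 5 + 63 = 68)
G*((21 - 1*35) + I(-1)) = 68*((21 - 1*35) - 1) = 68*((21 - 35) - 1) = 68*(-14 - 1) = 68*(-15) = -1020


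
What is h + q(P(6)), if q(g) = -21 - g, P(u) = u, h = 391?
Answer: 364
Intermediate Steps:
h + q(P(6)) = 391 + (-21 - 1*6) = 391 + (-21 - 6) = 391 - 27 = 364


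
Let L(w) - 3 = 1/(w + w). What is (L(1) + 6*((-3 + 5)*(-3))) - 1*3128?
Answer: -6321/2 ≈ -3160.5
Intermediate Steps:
L(w) = 3 + 1/(2*w) (L(w) = 3 + 1/(w + w) = 3 + 1/(2*w))
(L(1) + 6*((-3 + 5)*(-3))) - 1*3128 = ((3 + (½)/1) + 6*((-3 + 5)*(-3))) - 1*3128 = ((3 + (½)*1) + 6*(2*(-3))) - 3128 = ((3 + ½) + 6*(-6)) - 3128 = (7/2 - 36) - 3128 = -65/2 - 3128 = -6321/2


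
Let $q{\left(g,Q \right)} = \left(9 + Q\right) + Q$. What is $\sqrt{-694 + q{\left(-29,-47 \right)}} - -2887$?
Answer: $2887 + i \sqrt{779} \approx 2887.0 + 27.911 i$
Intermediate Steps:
$q{\left(g,Q \right)} = 9 + 2 Q$
$\sqrt{-694 + q{\left(-29,-47 \right)}} - -2887 = \sqrt{-694 + \left(9 + 2 \left(-47\right)\right)} - -2887 = \sqrt{-694 + \left(9 - 94\right)} + 2887 = \sqrt{-694 - 85} + 2887 = \sqrt{-779} + 2887 = i \sqrt{779} + 2887 = 2887 + i \sqrt{779}$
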